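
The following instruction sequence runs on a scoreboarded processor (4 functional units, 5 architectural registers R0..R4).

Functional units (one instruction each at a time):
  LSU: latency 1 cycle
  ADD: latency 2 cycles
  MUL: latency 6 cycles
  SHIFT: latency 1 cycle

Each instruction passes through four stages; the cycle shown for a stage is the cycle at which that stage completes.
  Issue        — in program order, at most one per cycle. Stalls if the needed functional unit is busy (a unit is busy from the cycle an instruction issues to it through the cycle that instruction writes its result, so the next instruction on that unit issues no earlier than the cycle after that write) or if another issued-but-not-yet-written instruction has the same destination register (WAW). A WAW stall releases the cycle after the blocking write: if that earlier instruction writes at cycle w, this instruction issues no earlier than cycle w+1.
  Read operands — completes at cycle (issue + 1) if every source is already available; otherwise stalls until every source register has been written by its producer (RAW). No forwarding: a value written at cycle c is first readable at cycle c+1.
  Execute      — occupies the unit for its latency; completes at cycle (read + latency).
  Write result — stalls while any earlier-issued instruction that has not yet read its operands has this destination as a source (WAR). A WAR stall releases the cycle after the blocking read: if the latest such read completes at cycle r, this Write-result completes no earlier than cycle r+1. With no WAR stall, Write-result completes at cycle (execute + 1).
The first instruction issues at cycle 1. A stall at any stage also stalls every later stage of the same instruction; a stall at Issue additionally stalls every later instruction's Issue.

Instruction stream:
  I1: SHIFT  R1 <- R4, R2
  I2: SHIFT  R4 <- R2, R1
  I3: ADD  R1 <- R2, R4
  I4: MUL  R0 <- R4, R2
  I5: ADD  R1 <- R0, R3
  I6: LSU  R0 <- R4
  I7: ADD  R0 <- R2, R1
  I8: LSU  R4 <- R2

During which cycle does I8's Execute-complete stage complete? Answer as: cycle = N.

I1 -> (1, 2, 3, 4)
I2 -> (5, 6, 7, 8)  // struct: SHIFT busy until I1 writes@4
I3 -> (6, 9, 11, 12)  // RAW R4: wait I2 write@8
I4 -> (7, 9, 15, 16)  // RAW R4: wait I2 write@8
I5 -> (13, 17, 19, 20)  // struct: ADD busy until I3 writes@12, RAW R0: wait I4 write@16
I6 -> (17, 18, 19, 20)  // WAW R0: wait I4 write@16
I7 -> (21, 22, 24, 25)  // WAW R0: wait I6 write@20
I8 -> (22, 23, 24, 25)

cycle = 24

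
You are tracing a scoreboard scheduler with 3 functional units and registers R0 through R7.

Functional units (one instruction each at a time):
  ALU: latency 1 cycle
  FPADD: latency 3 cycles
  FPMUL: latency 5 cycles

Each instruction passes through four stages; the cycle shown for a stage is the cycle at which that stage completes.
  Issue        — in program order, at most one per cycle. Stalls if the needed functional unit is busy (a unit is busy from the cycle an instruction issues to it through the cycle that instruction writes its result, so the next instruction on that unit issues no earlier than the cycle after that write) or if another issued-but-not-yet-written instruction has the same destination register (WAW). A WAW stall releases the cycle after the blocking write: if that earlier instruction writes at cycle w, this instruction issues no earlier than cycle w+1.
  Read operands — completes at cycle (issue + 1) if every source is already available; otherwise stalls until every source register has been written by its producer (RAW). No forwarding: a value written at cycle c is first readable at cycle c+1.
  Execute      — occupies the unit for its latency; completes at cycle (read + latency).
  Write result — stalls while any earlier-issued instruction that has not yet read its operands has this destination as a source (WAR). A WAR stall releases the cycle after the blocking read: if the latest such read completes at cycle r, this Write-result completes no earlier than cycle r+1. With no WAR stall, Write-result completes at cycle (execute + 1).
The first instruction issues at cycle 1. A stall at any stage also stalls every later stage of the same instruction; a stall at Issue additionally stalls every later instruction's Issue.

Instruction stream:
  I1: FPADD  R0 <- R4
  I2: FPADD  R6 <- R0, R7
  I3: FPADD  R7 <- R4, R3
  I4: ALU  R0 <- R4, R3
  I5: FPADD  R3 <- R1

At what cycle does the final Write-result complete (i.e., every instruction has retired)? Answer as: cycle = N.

[I1] 1/2/5/6
[I2] 7/8/11/12  (struct: FPADD busy until I1 writes@6)
[I3] 13/14/17/18  (struct: FPADD busy until I2 writes@12)
[I4] 14/15/16/17
[I5] 19/20/23/24  (struct: FPADD busy until I3 writes@18)

cycle = 24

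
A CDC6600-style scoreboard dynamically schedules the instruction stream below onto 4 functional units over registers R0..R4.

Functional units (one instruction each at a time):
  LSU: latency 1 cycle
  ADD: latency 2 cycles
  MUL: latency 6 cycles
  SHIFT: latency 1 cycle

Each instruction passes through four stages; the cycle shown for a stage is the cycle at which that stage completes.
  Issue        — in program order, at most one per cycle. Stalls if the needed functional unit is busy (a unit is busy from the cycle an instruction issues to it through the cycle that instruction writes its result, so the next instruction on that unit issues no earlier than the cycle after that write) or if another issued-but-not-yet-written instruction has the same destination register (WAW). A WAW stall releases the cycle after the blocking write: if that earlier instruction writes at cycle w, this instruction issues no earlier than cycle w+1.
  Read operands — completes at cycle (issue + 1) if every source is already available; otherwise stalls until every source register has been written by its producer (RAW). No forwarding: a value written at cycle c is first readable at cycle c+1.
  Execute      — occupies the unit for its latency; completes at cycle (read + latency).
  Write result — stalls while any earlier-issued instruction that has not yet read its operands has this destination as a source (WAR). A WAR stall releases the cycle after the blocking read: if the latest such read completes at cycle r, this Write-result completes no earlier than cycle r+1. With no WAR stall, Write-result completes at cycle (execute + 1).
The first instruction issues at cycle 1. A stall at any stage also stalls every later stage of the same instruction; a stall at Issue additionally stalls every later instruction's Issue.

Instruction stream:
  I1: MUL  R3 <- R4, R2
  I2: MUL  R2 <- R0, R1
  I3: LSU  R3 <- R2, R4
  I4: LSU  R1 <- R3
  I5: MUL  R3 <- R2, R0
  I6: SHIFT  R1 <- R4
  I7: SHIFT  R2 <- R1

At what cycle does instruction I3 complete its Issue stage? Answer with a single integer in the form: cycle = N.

I1: IS=1 RO=2 EX=8 WR=9
I2: IS=10 RO=11 EX=17 WR=18  [struct: MUL busy until I1 writes@9]
I3: IS=11 RO=19 EX=20 WR=21  [RAW R2: wait I2 write@18]
I4: IS=22 RO=23 EX=24 WR=25  [struct: LSU busy until I3 writes@21]
I5: IS=23 RO=24 EX=30 WR=31
I6: IS=26 RO=27 EX=28 WR=29  [WAW R1: wait I4 write@25]
I7: IS=30 RO=31 EX=32 WR=33  [struct: SHIFT busy until I6 writes@29]

cycle = 11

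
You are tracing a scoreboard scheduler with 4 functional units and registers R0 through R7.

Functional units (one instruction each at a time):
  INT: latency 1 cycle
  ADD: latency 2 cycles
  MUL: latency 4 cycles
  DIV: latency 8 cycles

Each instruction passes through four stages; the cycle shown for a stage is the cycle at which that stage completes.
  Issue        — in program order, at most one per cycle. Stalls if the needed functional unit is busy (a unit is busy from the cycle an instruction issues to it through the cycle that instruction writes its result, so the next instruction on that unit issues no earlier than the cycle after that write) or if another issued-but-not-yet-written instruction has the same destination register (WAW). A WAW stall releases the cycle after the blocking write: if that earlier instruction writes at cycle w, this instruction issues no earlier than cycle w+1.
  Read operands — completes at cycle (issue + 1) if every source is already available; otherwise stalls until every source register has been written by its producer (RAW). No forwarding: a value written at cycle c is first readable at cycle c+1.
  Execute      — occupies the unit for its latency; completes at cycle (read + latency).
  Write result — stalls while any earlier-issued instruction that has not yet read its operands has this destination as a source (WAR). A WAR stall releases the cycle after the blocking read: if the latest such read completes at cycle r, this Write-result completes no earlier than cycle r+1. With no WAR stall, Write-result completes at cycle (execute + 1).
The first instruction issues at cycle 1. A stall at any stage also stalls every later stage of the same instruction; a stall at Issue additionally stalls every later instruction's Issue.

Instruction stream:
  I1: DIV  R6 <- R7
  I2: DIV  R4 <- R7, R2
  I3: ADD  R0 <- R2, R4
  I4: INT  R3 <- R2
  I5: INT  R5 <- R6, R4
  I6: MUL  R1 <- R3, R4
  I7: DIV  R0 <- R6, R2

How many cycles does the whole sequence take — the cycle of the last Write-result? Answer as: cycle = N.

cycle = 37

cycle 1: I1 dispatched to DIV
cycle 2: I1 operands ready
cycle 10: I1 complete
cycle 11: R6←I1
cycle 12: I2 dispatched to DIV
cycle 13: I2 operands ready · I3 dispatched to ADD
cycle 14: I4 dispatched to INT
cycle 15: I4 operands ready
cycle 16: I4 complete
cycle 17: R3←I4
cycle 18: I5 dispatched to INT
cycle 19: I6 dispatched to MUL
cycle 21: I2 complete
cycle 22: R4←I2
cycle 23: I3 operands ready · I5 operands ready · I6 operands ready
cycle 24: I5 complete
cycle 25: I3 complete · R5←I5
cycle 26: R0←I3
cycle 27: I6 complete · I7 dispatched to DIV
cycle 28: R1←I6 · I7 operands ready
cycle 36: I7 complete
cycle 37: R0←I7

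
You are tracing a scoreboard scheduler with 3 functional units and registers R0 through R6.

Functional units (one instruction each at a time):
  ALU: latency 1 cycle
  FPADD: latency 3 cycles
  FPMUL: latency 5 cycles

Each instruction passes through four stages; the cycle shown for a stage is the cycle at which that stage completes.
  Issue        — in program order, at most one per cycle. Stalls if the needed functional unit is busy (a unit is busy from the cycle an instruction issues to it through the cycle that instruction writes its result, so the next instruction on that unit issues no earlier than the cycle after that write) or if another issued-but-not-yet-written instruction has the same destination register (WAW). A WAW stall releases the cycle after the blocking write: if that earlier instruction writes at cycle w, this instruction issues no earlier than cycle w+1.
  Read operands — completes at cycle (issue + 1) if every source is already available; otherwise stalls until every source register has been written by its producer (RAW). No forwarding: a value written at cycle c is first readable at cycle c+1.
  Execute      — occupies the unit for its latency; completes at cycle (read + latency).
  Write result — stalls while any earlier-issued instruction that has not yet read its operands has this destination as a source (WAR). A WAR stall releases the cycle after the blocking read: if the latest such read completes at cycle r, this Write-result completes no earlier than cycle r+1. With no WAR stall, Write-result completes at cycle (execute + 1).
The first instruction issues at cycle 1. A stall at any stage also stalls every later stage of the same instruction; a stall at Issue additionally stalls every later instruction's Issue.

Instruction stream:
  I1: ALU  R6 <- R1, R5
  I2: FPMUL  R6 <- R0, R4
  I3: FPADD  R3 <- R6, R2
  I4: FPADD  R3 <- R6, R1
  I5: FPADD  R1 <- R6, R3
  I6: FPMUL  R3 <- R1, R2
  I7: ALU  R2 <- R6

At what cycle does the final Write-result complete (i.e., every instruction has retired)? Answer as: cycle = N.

cycle = 36

cycle 1: I1 dispatched to ALU
cycle 2: I1 operands ready
cycle 3: I1 complete
cycle 4: R6←I1
cycle 5: I2 dispatched to FPMUL
cycle 6: I2 operands ready, I3 dispatched to FPADD
cycle 11: I2 complete
cycle 12: R6←I2
cycle 13: I3 operands ready
cycle 16: I3 complete
cycle 17: R3←I3
cycle 18: I4 dispatched to FPADD
cycle 19: I4 operands ready
cycle 22: I4 complete
cycle 23: R3←I4
cycle 24: I5 dispatched to FPADD
cycle 25: I5 operands ready, I6 dispatched to FPMUL
cycle 26: I7 dispatched to ALU
cycle 27: I7 operands ready
cycle 28: I5 complete, I7 complete
cycle 29: R1←I5
cycle 30: I6 operands ready
cycle 31: R2←I7
cycle 35: I6 complete
cycle 36: R3←I6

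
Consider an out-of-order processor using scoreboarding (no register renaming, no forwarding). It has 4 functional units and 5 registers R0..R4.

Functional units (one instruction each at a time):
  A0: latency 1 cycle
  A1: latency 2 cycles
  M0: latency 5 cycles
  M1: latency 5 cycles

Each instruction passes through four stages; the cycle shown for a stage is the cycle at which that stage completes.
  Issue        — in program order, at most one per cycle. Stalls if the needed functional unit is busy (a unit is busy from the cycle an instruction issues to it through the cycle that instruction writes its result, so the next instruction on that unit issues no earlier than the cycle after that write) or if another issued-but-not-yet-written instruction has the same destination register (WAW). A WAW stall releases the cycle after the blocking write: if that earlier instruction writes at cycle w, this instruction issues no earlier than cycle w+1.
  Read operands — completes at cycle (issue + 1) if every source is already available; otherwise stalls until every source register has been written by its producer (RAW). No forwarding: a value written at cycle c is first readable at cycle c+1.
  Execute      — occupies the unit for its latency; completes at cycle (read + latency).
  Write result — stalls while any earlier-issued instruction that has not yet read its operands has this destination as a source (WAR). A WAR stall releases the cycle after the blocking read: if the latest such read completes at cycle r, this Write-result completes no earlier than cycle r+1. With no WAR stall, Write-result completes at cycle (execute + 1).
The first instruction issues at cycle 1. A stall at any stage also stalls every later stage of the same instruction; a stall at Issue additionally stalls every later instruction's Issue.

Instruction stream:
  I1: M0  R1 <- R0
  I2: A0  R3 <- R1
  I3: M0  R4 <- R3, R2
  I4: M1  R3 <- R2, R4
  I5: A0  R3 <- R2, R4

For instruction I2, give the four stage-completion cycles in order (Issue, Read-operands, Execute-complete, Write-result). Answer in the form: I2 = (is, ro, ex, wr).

[1] I1 issues→M0
[2] I1 reads, I2 issues→A0
[7] I1 exec-done
[8] I1 writes R1
[9] I2 reads, I3 issues→M0
[10] I2 exec-done
[11] I2 writes R3
[12] I3 reads, I4 issues→M1
[17] I3 exec-done
[18] I3 writes R4
[19] I4 reads
[24] I4 exec-done
[25] I4 writes R3
[26] I5 issues→A0
[27] I5 reads
[28] I5 exec-done
[29] I5 writes R3

I2 = (2, 9, 10, 11)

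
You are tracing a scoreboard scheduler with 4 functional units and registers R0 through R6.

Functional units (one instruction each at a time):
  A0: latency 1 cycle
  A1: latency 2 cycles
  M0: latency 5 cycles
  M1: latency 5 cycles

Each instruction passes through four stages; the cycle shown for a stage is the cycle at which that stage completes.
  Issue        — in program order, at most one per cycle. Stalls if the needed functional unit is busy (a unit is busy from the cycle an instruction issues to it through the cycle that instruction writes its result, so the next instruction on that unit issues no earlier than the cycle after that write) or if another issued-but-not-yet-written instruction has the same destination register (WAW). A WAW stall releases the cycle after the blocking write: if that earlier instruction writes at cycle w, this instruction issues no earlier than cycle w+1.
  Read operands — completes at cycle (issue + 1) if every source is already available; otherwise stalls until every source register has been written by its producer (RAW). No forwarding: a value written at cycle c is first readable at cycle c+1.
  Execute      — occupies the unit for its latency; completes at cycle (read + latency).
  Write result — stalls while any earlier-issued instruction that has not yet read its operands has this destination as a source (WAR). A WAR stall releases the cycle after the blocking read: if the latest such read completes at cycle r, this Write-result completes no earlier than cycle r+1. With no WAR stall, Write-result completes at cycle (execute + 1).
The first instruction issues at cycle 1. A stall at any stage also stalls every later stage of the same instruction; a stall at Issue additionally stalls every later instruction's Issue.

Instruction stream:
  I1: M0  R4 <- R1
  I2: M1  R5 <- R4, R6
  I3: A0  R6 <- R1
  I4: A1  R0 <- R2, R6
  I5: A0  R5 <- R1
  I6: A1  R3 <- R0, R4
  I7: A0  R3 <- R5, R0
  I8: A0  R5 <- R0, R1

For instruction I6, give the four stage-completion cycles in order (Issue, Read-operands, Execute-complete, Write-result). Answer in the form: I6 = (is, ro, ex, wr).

1) issue 1, read 2, done 7, write 8
2) issue 2, read 9, done 14, write 15  <RAW R4: wait I1 write@8>
3) issue 3, read 4, done 5, write 10  <WAR R6: wait I2 read@9>
4) issue 4, read 11, done 13, write 14  <RAW R6: wait I3 write@10>
5) issue 16, read 17, done 18, write 19  <WAW R5: wait I2 write@15>
6) issue 17, read 18, done 20, write 21
7) issue 22, read 23, done 24, write 25  <WAW R3: wait I6 write@21>
8) issue 26, read 27, done 28, write 29  <struct: A0 busy until I7 writes@25>

I6 = (17, 18, 20, 21)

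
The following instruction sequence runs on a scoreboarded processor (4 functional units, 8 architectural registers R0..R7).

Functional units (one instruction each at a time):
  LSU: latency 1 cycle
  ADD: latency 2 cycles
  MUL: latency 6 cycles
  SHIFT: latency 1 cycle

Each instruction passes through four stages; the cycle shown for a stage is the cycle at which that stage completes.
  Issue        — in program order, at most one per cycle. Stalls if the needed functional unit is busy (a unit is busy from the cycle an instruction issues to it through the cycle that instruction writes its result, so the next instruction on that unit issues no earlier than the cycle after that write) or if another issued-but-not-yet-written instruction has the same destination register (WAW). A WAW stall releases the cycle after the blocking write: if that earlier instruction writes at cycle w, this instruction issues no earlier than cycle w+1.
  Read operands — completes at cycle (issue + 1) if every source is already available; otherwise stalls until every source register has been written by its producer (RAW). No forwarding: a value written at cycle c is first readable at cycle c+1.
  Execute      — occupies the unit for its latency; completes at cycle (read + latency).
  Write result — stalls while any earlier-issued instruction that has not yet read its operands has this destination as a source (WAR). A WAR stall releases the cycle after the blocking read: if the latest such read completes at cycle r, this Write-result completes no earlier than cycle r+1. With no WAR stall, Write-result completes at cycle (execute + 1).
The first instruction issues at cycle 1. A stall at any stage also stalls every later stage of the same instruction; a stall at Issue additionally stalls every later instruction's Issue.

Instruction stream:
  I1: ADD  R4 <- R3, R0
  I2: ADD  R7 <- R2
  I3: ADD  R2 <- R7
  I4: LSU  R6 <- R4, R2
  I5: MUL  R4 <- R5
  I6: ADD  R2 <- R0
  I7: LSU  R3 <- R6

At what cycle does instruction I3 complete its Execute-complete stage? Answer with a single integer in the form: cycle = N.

I1: IS=1 RO=2 EX=4 WR=5
I2: IS=6 RO=7 EX=9 WR=10  [struct: ADD busy until I1 writes@5]
I3: IS=11 RO=12 EX=14 WR=15  [struct: ADD busy until I2 writes@10]
I4: IS=12 RO=16 EX=17 WR=18  [RAW R2: wait I3 write@15]
I5: IS=13 RO=14 EX=20 WR=21
I6: IS=16 RO=17 EX=19 WR=20  [struct: ADD busy until I3 writes@15]
I7: IS=19 RO=20 EX=21 WR=22  [struct: LSU busy until I4 writes@18]

cycle = 14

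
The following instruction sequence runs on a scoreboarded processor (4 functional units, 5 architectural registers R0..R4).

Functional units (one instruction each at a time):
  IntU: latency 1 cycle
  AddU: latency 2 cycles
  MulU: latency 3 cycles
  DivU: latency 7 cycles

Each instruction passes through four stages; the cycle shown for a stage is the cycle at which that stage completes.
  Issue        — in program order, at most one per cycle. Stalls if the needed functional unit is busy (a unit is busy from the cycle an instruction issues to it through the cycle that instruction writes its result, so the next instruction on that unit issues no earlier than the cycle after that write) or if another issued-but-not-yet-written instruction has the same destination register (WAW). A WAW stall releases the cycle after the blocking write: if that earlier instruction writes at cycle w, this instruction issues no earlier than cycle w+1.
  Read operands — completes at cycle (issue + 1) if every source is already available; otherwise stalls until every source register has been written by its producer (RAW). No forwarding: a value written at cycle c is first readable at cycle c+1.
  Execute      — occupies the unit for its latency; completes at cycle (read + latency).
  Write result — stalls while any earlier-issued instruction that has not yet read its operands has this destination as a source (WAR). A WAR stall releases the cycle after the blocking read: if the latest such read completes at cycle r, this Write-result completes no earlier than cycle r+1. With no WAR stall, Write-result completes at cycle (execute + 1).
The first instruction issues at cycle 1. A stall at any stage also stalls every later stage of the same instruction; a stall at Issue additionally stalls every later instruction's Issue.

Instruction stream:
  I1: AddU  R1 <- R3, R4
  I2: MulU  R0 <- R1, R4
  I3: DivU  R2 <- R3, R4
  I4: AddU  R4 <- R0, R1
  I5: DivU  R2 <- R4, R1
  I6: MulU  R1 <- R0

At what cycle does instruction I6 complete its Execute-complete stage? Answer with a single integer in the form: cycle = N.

[I1] 1/2/4/5
[I2] 2/6/9/10  (RAW R1: wait I1 write@5)
[I3] 3/4/11/12
[I4] 6/11/13/14  (struct: AddU busy until I1 writes@5; RAW R0: wait I2 write@10)
[I5] 13/15/22/23  (struct: DivU busy until I3 writes@12; RAW R4: wait I4 write@14)
[I6] 14/15/18/19

cycle = 18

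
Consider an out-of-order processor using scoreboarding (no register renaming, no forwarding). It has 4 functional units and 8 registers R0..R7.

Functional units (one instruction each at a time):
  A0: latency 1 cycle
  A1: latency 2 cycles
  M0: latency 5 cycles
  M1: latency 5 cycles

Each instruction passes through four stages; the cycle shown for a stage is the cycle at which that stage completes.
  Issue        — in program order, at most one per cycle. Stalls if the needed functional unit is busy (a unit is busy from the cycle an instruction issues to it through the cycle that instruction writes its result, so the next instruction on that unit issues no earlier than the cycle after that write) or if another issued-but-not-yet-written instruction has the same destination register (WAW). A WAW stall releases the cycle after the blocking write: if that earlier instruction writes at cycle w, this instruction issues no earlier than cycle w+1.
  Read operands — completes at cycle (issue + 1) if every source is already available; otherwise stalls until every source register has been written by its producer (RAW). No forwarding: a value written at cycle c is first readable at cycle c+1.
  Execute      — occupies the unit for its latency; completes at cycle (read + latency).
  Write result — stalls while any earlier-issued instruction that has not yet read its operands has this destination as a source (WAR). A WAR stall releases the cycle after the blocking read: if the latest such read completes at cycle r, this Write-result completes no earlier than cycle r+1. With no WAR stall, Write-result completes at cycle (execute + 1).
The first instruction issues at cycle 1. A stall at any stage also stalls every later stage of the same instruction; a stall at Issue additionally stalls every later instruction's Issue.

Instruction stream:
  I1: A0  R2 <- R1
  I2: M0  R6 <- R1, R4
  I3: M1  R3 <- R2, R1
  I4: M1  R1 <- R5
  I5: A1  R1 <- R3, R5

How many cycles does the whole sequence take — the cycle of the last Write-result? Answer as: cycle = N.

cycle = 24

[I1] 1/2/3/4
[I2] 2/3/8/9
[I3] 3/5/10/11  (RAW R2: wait I1 write@4)
[I4] 12/13/18/19  (struct: M1 busy until I3 writes@11)
[I5] 20/21/23/24  (WAW R1: wait I4 write@19)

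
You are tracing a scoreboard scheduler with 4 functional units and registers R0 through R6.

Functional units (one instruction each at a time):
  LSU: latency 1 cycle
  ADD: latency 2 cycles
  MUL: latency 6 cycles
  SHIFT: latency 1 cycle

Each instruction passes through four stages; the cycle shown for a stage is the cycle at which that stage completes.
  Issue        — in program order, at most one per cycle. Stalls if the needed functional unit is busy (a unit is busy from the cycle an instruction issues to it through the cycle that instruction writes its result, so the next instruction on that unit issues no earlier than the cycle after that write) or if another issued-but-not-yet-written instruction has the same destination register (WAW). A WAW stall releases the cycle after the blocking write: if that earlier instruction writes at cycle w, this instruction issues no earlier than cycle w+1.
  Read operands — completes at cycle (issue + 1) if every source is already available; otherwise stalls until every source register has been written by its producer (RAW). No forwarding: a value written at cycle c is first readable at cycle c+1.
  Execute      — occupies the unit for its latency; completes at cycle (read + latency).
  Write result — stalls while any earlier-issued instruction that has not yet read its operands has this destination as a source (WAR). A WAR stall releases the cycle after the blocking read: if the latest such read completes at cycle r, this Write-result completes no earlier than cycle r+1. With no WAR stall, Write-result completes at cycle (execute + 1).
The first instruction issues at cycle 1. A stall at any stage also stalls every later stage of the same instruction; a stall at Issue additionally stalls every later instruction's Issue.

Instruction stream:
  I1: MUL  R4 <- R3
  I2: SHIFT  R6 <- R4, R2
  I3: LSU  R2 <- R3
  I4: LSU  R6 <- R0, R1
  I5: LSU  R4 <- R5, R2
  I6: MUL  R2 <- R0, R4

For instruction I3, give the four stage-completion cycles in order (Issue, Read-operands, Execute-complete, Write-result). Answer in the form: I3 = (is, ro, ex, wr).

I3 = (3, 4, 5, 11)

cycle 1: I1→MUL
cycle 2: I1 RO | I2→SHIFT
cycle 3: I3→LSU
cycle 4: I3 RO
cycle 5: I3 EX
cycle 8: I1 EX
cycle 9: I1 WR R4
cycle 10: I2 RO
cycle 11: I2 EX | I3 WR R2
cycle 12: I2 WR R6
cycle 13: I4→LSU
cycle 14: I4 RO
cycle 15: I4 EX
cycle 16: I4 WR R6
cycle 17: I5→LSU
cycle 18: I5 RO | I6→MUL
cycle 19: I5 EX
cycle 20: I5 WR R4
cycle 21: I6 RO
cycle 27: I6 EX
cycle 28: I6 WR R2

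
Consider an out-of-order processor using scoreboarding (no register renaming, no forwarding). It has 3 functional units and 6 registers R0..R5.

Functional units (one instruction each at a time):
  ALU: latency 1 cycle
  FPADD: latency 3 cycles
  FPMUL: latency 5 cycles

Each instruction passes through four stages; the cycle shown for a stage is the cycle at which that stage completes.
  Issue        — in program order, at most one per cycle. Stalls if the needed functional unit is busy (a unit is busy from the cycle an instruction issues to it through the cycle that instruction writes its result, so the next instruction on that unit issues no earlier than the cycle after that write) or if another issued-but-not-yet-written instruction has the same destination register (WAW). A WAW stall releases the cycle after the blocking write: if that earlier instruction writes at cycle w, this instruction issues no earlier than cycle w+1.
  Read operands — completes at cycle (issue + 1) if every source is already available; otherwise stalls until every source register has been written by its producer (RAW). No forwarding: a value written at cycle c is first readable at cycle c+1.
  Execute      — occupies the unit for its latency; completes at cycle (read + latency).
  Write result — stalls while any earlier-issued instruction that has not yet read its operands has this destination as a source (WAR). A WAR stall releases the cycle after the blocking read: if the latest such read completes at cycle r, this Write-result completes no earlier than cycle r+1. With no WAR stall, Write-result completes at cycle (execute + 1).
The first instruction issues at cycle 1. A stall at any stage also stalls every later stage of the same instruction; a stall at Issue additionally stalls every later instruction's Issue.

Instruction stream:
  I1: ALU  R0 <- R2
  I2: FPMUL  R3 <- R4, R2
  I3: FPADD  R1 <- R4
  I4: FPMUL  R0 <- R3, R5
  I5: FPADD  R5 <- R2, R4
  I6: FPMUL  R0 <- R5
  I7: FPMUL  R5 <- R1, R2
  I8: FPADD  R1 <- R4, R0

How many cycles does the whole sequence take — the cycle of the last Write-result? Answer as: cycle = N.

cycle = 33

I1 -> (1, 2, 3, 4)
I2 -> (2, 3, 8, 9)
I3 -> (3, 4, 7, 8)
I4 -> (10, 11, 16, 17)  // struct: FPMUL busy until I2 writes@9
I5 -> (11, 12, 15, 16)
I6 -> (18, 19, 24, 25)  // struct: FPMUL busy until I4 writes@17
I7 -> (26, 27, 32, 33)  // struct: FPMUL busy until I6 writes@25
I8 -> (27, 28, 31, 32)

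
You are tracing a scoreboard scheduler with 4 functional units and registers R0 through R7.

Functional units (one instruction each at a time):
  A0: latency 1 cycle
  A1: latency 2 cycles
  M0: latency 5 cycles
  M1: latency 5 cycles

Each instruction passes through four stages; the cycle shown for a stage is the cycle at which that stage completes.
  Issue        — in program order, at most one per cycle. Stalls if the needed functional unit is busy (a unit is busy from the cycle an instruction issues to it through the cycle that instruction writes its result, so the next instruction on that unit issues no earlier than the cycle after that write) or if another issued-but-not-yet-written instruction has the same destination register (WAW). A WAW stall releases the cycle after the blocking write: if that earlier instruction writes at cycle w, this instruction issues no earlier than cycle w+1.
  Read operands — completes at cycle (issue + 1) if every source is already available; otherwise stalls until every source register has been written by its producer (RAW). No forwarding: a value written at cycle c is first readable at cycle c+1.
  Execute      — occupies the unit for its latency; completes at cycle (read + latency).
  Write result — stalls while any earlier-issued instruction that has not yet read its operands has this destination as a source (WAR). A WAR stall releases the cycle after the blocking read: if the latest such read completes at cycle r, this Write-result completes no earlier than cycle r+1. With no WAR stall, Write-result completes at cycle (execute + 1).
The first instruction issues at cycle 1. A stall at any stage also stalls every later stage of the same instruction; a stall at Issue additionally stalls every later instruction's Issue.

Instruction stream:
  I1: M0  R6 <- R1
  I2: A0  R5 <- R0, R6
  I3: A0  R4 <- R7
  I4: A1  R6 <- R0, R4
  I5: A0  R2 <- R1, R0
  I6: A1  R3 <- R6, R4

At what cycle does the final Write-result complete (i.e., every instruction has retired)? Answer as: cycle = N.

cycle = 24

[I1] 1/2/7/8
[I2] 2/9/10/11  (RAW R6: wait I1 write@8)
[I3] 12/13/14/15  (struct: A0 busy until I2 writes@11)
[I4] 13/16/18/19  (RAW R4: wait I3 write@15)
[I5] 16/17/18/19  (struct: A0 busy until I3 writes@15)
[I6] 20/21/23/24  (struct: A1 busy until I4 writes@19)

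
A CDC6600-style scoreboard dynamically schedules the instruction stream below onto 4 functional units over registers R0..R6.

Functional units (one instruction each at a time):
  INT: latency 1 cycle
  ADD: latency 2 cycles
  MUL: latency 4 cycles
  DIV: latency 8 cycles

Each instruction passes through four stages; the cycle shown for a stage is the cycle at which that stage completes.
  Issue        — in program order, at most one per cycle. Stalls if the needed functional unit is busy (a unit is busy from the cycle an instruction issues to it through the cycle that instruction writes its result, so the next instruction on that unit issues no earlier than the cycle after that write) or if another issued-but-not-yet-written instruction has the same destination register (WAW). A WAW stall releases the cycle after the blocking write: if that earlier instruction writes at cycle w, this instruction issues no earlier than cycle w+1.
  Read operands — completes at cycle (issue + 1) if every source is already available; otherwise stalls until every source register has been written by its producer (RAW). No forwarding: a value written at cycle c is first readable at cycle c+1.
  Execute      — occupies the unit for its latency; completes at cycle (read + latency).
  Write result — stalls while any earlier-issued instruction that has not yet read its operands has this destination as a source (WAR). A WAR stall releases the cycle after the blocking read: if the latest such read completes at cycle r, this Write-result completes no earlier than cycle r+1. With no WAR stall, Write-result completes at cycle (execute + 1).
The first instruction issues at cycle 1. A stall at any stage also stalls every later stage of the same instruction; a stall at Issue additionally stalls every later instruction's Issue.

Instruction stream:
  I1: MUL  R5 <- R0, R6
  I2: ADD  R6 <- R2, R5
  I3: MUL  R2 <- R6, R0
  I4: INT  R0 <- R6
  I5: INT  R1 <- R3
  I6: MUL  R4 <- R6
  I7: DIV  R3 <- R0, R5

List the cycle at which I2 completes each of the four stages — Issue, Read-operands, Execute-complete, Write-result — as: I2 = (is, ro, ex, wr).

I2 = (2, 8, 10, 11)

[1] issue I1 (MUL)
[2] I1 read-ops, issue I2 (ADD)
[6] I1 finished on MUL
[7] I1→R5
[8] I2 read-ops, issue I3 (MUL)
[9] issue I4 (INT)
[10] I2 finished on ADD
[11] I2→R6
[12] I3 read-ops, I4 read-ops
[13] I4 finished on INT
[14] I4→R0
[15] issue I5 (INT)
[16] I3 finished on MUL, I5 read-ops
[17] I3→R2, I5 finished on INT
[18] I5→R1, issue I6 (MUL)
[19] I6 read-ops, issue I7 (DIV)
[20] I7 read-ops
[23] I6 finished on MUL
[24] I6→R4
[28] I7 finished on DIV
[29] I7→R3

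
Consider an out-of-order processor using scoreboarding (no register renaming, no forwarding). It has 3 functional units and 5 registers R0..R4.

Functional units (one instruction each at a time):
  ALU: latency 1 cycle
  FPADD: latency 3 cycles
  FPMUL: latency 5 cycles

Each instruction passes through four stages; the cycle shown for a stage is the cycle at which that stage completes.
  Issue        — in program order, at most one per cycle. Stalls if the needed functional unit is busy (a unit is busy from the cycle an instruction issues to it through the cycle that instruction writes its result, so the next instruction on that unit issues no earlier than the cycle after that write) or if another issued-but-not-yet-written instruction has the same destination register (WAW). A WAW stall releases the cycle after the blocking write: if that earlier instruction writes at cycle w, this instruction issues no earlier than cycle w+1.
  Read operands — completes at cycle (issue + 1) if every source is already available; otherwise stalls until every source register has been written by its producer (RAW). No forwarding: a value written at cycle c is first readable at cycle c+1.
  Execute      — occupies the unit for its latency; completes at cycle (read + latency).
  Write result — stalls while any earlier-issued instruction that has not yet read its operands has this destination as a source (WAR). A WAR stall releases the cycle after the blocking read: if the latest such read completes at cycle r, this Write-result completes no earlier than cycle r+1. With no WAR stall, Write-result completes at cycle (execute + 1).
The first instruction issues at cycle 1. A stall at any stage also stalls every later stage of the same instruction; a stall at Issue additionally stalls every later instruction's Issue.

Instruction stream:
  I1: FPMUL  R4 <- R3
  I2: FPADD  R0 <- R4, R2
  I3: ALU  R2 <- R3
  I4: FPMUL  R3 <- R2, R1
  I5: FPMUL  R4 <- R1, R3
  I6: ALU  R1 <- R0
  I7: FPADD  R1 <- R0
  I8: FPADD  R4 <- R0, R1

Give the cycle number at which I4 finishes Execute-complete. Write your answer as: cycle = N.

I1  is:1  ro:2  ex:7  wr:8
I2  is:2  ro:9  ex:12  wr:13  — RAW R4: wait I1 write@8
I3  is:3  ro:4  ex:5  wr:10  — WAR R2: wait I2 read@9
I4  is:9  ro:11  ex:16  wr:17  — struct: FPMUL busy until I1 writes@8, RAW R2: wait I3 write@10
I5  is:18  ro:19  ex:24  wr:25  — struct: FPMUL busy until I4 writes@17
I6  is:19  ro:20  ex:21  wr:22
I7  is:23  ro:24  ex:27  wr:28  — WAW R1: wait I6 write@22
I8  is:29  ro:30  ex:33  wr:34  — struct: FPADD busy until I7 writes@28

cycle = 16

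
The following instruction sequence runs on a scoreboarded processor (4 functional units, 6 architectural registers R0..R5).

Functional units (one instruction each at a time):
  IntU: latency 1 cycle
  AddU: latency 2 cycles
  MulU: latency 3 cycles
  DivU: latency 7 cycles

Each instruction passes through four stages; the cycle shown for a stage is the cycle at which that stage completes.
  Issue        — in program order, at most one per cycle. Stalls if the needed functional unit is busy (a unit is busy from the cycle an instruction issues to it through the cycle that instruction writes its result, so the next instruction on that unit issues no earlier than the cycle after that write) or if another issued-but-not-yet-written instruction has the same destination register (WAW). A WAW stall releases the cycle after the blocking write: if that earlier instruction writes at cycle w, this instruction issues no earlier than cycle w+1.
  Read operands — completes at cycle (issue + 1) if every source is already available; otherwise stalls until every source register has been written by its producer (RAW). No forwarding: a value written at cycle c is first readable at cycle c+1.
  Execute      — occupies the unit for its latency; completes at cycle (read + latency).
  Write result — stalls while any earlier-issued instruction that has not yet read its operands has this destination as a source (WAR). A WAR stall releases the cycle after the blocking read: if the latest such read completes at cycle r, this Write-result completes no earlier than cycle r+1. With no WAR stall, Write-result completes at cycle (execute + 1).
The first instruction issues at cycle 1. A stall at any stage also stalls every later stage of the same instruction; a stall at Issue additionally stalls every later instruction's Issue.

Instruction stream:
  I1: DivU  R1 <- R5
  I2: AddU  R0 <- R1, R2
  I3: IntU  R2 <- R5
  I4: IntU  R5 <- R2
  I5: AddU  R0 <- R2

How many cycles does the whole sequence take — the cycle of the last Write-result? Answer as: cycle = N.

1) issue 1, read 2, done 9, write 10
2) issue 2, read 11, done 13, write 14  <RAW R1: wait I1 write@10>
3) issue 3, read 4, done 5, write 12  <WAR R2: wait I2 read@11>
4) issue 13, read 14, done 15, write 16  <struct: IntU busy until I3 writes@12>
5) issue 15, read 16, done 18, write 19  <struct: AddU busy until I2 writes@14>

cycle = 19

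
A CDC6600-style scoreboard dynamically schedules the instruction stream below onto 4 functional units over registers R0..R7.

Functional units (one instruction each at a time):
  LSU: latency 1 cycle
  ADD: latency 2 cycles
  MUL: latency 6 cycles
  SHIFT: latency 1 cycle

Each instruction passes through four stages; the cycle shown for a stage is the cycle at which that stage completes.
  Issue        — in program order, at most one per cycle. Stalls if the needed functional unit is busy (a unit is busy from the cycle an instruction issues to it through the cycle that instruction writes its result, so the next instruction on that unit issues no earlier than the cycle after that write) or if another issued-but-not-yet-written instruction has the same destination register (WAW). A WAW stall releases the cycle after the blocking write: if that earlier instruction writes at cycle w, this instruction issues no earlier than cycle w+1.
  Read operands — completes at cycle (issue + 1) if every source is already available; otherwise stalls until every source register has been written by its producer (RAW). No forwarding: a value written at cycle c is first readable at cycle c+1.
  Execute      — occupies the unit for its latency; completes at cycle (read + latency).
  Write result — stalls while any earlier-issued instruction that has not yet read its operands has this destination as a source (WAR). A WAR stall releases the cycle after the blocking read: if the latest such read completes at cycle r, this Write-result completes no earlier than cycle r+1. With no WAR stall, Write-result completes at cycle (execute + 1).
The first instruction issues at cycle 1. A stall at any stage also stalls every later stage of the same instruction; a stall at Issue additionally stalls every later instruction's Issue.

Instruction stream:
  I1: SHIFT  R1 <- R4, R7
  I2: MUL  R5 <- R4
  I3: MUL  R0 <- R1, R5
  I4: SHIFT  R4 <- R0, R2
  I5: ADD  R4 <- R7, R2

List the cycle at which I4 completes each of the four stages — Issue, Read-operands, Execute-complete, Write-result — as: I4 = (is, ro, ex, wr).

I4 = (12, 20, 21, 22)

t=1  I1→SHIFT
t=2  I1 RO | I2→MUL
t=3  I1 EX | I2 RO
t=4  I1 WR R1
t=9  I2 EX
t=10  I2 WR R5
t=11  I3→MUL
t=12  I3 RO | I4→SHIFT
t=18  I3 EX
t=19  I3 WR R0
t=20  I4 RO
t=21  I4 EX
t=22  I4 WR R4
t=23  I5→ADD
t=24  I5 RO
t=26  I5 EX
t=27  I5 WR R4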